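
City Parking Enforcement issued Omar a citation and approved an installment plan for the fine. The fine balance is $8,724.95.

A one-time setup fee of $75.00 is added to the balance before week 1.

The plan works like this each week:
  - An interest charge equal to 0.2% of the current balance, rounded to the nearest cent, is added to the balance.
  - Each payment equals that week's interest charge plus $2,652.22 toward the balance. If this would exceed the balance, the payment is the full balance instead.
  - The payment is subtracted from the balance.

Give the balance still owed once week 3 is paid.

$843.29

Week 1: opening $8,799.95; interest $17.60 → $8,817.55; payment $2,669.82; balance $6,147.73
Week 2: opening $6,147.73; interest $12.30 → $6,160.03; payment $2,664.52; balance $3,495.51
Week 3: opening $3,495.51; interest $6.99 → $3,502.50; payment $2,659.21; balance $843.29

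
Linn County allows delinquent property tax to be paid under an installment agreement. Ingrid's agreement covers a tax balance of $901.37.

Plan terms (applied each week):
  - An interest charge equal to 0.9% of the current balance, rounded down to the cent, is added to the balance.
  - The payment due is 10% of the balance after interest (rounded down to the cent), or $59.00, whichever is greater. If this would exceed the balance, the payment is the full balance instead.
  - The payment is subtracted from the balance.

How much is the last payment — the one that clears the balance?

$53.27

# | Opening | Interest | Payment | End bal
1 | $901.37 | $8.11 | $90.94 | $818.54
2 | $818.54 | $7.36 | $82.59 | $743.31
3 | $743.31 | $6.68 | $74.99 | $675.00
4 | $675.00 | $6.07 | $68.10 | $612.97
5 | $612.97 | $5.51 | $61.84 | $556.64
6 | $556.64 | $5.00 | $59.00 | $502.64
7 | $502.64 | $4.52 | $59.00 | $448.16
8 | $448.16 | $4.03 | $59.00 | $393.19
9 | $393.19 | $3.53 | $59.00 | $337.72
10 | $337.72 | $3.03 | $59.00 | $281.75
11 | $281.75 | $2.53 | $59.00 | $225.28
12 | $225.28 | $2.02 | $59.00 | $168.30
13 | $168.30 | $1.51 | $59.00 | $110.81
14 | $110.81 | $0.99 | $59.00 | $52.80
15 | $52.80 | $0.47 | $53.27 | $0.00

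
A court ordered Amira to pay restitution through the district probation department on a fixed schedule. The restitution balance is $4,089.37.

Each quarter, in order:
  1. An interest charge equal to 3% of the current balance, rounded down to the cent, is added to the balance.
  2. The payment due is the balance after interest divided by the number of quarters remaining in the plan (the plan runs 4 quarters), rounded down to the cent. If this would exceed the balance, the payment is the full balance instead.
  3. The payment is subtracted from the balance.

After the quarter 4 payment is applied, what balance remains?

$0.00

# | Opening | Interest | Payment | End bal
1 | $4,089.37 | $122.68 | $1,053.01 | $3,159.04
2 | $3,159.04 | $94.77 | $1,084.60 | $2,169.21
3 | $2,169.21 | $65.07 | $1,117.14 | $1,117.14
4 | $1,117.14 | $33.51 | $1,150.65 | $0.00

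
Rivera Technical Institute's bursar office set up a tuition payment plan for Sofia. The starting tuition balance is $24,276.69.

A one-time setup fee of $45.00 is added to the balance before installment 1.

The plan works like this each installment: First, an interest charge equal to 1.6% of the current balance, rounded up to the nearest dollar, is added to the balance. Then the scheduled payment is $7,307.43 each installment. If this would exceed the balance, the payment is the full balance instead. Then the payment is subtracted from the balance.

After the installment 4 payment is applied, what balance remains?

Installment 1: opening $24,321.69; interest $390.00 → $24,711.69; payment $7,307.43; balance $17,404.26
Installment 2: opening $17,404.26; interest $279.00 → $17,683.26; payment $7,307.43; balance $10,375.83
Installment 3: opening $10,375.83; interest $167.00 → $10,542.83; payment $7,307.43; balance $3,235.40
Installment 4: opening $3,235.40; interest $52.00 → $3,287.40; payment $3,287.40; balance $0.00

$0.00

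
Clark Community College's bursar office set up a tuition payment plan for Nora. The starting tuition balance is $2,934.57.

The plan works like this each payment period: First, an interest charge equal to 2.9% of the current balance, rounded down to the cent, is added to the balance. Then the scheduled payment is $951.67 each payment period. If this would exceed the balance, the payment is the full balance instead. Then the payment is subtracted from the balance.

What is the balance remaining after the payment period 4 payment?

Payment period 1: opening $2,934.57; interest $85.10 → $3,019.67; payment $951.67; balance $2,068.00
Payment period 2: opening $2,068.00; interest $59.97 → $2,127.97; payment $951.67; balance $1,176.30
Payment period 3: opening $1,176.30; interest $34.11 → $1,210.41; payment $951.67; balance $258.74
Payment period 4: opening $258.74; interest $7.50 → $266.24; payment $266.24; balance $0.00

$0.00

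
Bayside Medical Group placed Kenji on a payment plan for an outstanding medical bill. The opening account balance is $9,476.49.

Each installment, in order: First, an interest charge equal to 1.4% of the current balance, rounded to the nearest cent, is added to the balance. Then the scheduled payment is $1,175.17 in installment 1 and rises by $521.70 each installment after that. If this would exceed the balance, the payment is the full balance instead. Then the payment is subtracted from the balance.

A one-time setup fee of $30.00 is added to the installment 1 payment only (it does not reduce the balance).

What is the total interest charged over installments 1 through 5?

$441.80

# | Opening | Interest | Payment | Fee | End bal
1 | $9,476.49 | $132.67 | $1,175.17 | $30.00 | $8,433.99
2 | $8,433.99 | $118.08 | $1,696.87 | — | $6,855.20
3 | $6,855.20 | $95.97 | $2,218.57 | — | $4,732.60
4 | $4,732.60 | $66.26 | $2,740.27 | — | $2,058.59
5 | $2,058.59 | $28.82 | $2,087.41 | — | $0.00
Total interest: $132.67 + $118.08 + $95.97 + $66.26 + $28.82 = $441.80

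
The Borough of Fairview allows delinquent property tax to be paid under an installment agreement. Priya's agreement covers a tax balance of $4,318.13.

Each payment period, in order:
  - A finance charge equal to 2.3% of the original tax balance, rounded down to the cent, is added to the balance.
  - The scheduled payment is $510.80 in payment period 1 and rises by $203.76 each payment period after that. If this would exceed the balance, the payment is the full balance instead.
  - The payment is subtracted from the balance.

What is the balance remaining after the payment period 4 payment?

$1,449.61

Payment period 1: $4,318.13 +$99.31 interest = $4,417.44; pay $510.80 → $3,906.64
Payment period 2: $3,906.64 +$99.31 interest = $4,005.95; pay $714.56 → $3,291.39
Payment period 3: $3,291.39 +$99.31 interest = $3,390.70; pay $918.32 → $2,472.38
Payment period 4: $2,472.38 +$99.31 interest = $2,571.69; pay $1,122.08 → $1,449.61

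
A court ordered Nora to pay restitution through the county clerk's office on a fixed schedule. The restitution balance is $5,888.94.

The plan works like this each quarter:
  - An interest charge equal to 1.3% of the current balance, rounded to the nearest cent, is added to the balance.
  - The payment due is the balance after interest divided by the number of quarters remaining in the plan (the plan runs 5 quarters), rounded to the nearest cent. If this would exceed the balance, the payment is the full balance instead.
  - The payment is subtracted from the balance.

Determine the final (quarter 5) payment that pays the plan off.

Quarter 1: opening $5,888.94; interest $76.56 → $5,965.50; payment $1,193.10; balance $4,772.40
Quarter 2: opening $4,772.40; interest $62.04 → $4,834.44; payment $1,208.61; balance $3,625.83
Quarter 3: opening $3,625.83; interest $47.14 → $3,672.97; payment $1,224.32; balance $2,448.65
Quarter 4: opening $2,448.65; interest $31.83 → $2,480.48; payment $1,240.24; balance $1,240.24
Quarter 5: opening $1,240.24; interest $16.12 → $1,256.36; payment $1,256.36; balance $0.00

$1,256.36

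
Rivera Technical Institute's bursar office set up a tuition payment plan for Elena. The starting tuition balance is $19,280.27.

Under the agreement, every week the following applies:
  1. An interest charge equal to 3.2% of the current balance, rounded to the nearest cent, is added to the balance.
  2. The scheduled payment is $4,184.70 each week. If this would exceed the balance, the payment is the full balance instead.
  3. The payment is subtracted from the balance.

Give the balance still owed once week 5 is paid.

$262.82

Week 1: opening $19,280.27; interest $616.97 → $19,897.24; payment $4,184.70; balance $15,712.54
Week 2: opening $15,712.54; interest $502.80 → $16,215.34; payment $4,184.70; balance $12,030.64
Week 3: opening $12,030.64; interest $384.98 → $12,415.62; payment $4,184.70; balance $8,230.92
Week 4: opening $8,230.92; interest $263.39 → $8,494.31; payment $4,184.70; balance $4,309.61
Week 5: opening $4,309.61; interest $137.91 → $4,447.52; payment $4,184.70; balance $262.82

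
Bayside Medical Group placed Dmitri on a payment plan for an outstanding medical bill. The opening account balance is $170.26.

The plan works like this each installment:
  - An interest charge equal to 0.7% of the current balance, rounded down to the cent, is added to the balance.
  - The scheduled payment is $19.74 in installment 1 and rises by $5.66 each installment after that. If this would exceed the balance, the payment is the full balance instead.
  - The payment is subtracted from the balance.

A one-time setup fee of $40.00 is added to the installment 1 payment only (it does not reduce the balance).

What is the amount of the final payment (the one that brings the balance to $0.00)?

$19.33

Installment 1: opening $170.26; interest $1.19 → $171.45; payment $19.74 (+ $40.00 fee); balance $151.71
Installment 2: opening $151.71; interest $1.06 → $152.77; payment $25.40; balance $127.37
Installment 3: opening $127.37; interest $0.89 → $128.26; payment $31.06; balance $97.20
Installment 4: opening $97.20; interest $0.68 → $97.88; payment $36.72; balance $61.16
Installment 5: opening $61.16; interest $0.42 → $61.58; payment $42.38; balance $19.20
Installment 6: opening $19.20; interest $0.13 → $19.33; payment $19.33; balance $0.00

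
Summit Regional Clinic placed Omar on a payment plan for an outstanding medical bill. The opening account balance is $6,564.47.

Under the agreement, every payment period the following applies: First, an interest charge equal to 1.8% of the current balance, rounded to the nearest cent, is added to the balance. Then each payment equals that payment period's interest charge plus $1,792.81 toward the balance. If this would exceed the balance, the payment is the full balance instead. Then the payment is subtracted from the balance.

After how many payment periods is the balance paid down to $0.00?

Payment period 1: $6,564.47 +$118.16 interest = $6,682.63; pay $1,910.97 → $4,771.66
Payment period 2: $4,771.66 +$85.89 interest = $4,857.55; pay $1,878.70 → $2,978.85
Payment period 3: $2,978.85 +$53.62 interest = $3,032.47; pay $1,846.43 → $1,186.04
Payment period 4: $1,186.04 +$21.35 interest = $1,207.39; pay $1,207.39 → $0.00
Balance reaches $0.00 in payment period 4.

4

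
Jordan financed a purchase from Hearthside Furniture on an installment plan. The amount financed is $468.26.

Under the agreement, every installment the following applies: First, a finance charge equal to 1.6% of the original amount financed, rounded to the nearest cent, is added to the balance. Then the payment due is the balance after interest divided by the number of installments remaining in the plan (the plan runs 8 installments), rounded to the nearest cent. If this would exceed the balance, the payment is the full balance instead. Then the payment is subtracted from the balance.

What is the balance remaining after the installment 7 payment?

Installment 1: $468.26 +$7.49 interest = $475.75; pay $59.47 → $416.28
Installment 2: $416.28 +$7.49 interest = $423.77; pay $60.54 → $363.23
Installment 3: $363.23 +$7.49 interest = $370.72; pay $61.79 → $308.93
Installment 4: $308.93 +$7.49 interest = $316.42; pay $63.28 → $253.14
Installment 5: $253.14 +$7.49 interest = $260.63; pay $65.16 → $195.47
Installment 6: $195.47 +$7.49 interest = $202.96; pay $67.65 → $135.31
Installment 7: $135.31 +$7.49 interest = $142.80; pay $71.40 → $71.40

$71.40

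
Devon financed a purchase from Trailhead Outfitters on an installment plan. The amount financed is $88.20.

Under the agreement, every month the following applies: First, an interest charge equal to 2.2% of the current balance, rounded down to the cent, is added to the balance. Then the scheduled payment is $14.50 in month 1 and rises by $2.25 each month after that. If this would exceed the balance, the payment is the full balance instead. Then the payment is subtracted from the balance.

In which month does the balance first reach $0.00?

5

Month 1: $88.20 +$1.94 interest = $90.14; pay $14.50 → $75.64
Month 2: $75.64 +$1.66 interest = $77.30; pay $16.75 → $60.55
Month 3: $60.55 +$1.33 interest = $61.88; pay $19.00 → $42.88
Month 4: $42.88 +$0.94 interest = $43.82; pay $21.25 → $22.57
Month 5: $22.57 +$0.49 interest = $23.06; pay $23.06 → $0.00
Balance reaches $0.00 in month 5.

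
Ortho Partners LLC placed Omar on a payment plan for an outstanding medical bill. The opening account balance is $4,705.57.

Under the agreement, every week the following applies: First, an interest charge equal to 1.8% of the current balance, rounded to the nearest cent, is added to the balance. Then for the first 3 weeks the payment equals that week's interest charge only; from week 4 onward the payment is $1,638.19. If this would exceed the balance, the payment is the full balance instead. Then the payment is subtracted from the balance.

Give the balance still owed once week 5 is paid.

$1,570.63

Week 1: opening $4,705.57; interest $84.70 → $4,790.27; payment $84.70; balance $4,705.57
Week 2: opening $4,705.57; interest $84.70 → $4,790.27; payment $84.70; balance $4,705.57
Week 3: opening $4,705.57; interest $84.70 → $4,790.27; payment $84.70; balance $4,705.57
Week 4: opening $4,705.57; interest $84.70 → $4,790.27; payment $1,638.19; balance $3,152.08
Week 5: opening $3,152.08; interest $56.74 → $3,208.82; payment $1,638.19; balance $1,570.63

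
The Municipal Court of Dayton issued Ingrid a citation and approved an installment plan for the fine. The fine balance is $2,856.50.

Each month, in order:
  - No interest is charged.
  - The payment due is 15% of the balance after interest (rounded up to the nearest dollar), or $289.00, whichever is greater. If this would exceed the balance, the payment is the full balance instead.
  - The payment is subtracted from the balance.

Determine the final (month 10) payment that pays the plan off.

$18.50

Month 1: opening $2,856.50; payment $429.00; balance $2,427.50
Month 2: opening $2,427.50; payment $365.00; balance $2,062.50
Month 3: opening $2,062.50; payment $310.00; balance $1,752.50
Month 4: opening $1,752.50; payment $289.00; balance $1,463.50
Month 5: opening $1,463.50; payment $289.00; balance $1,174.50
Month 6: opening $1,174.50; payment $289.00; balance $885.50
Month 7: opening $885.50; payment $289.00; balance $596.50
Month 8: opening $596.50; payment $289.00; balance $307.50
Month 9: opening $307.50; payment $289.00; balance $18.50
Month 10: opening $18.50; payment $18.50; balance $0.00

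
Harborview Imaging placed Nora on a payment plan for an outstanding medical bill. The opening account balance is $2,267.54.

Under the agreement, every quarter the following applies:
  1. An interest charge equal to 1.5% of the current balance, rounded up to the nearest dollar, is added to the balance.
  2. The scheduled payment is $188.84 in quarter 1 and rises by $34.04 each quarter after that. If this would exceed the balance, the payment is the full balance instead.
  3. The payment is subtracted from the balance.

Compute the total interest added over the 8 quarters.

Quarter 1: $2,267.54 +$35.00 interest = $2,302.54; pay $188.84 → $2,113.70
Quarter 2: $2,113.70 +$32.00 interest = $2,145.70; pay $222.88 → $1,922.82
Quarter 3: $1,922.82 +$29.00 interest = $1,951.82; pay $256.92 → $1,694.90
Quarter 4: $1,694.90 +$26.00 interest = $1,720.90; pay $290.96 → $1,429.94
Quarter 5: $1,429.94 +$22.00 interest = $1,451.94; pay $325.00 → $1,126.94
Quarter 6: $1,126.94 +$17.00 interest = $1,143.94; pay $359.04 → $784.90
Quarter 7: $784.90 +$12.00 interest = $796.90; pay $393.08 → $403.82
Quarter 8: $403.82 +$7.00 interest = $410.82; pay $410.82 → $0.00
Total interest: $35.00 + $32.00 + $29.00 + $26.00 + $22.00 + $17.00 + $12.00 + $7.00 = $180.00

$180.00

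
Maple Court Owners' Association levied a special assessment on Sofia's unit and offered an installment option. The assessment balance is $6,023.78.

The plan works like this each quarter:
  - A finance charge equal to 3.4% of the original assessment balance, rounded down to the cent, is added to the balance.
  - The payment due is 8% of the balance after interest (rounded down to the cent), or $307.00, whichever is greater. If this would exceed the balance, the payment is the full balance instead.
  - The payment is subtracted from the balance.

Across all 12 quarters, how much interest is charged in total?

Quarter 1: $6,023.78 +$204.80 interest = $6,228.58; pay $498.28 → $5,730.30
Quarter 2: $5,730.30 +$204.80 interest = $5,935.10; pay $474.80 → $5,460.30
Quarter 3: $5,460.30 +$204.80 interest = $5,665.10; pay $453.20 → $5,211.90
Quarter 4: $5,211.90 +$204.80 interest = $5,416.70; pay $433.33 → $4,983.37
Quarter 5: $4,983.37 +$204.80 interest = $5,188.17; pay $415.05 → $4,773.12
Quarter 6: $4,773.12 +$204.80 interest = $4,977.92; pay $398.23 → $4,579.69
Quarter 7: $4,579.69 +$204.80 interest = $4,784.49; pay $382.75 → $4,401.74
Quarter 8: $4,401.74 +$204.80 interest = $4,606.54; pay $368.52 → $4,238.02
Quarter 9: $4,238.02 +$204.80 interest = $4,442.82; pay $355.42 → $4,087.40
Quarter 10: $4,087.40 +$204.80 interest = $4,292.20; pay $343.37 → $3,948.83
Quarter 11: $3,948.83 +$204.80 interest = $4,153.63; pay $332.29 → $3,821.34
Quarter 12: $3,821.34 +$204.80 interest = $4,026.14; pay $322.09 → $3,704.05
Total interest: $204.80 + $204.80 + $204.80 + $204.80 + $204.80 + $204.80 + $204.80 + $204.80 + $204.80 + $204.80 + $204.80 + $204.80 = $2,457.60

$2,457.60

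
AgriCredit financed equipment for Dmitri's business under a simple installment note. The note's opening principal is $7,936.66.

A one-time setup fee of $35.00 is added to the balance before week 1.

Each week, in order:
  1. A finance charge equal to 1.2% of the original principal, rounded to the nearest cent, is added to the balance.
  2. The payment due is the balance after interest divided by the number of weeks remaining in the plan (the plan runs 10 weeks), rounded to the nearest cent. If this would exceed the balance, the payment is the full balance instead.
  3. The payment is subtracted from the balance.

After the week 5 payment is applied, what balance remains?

$4,293.28

Week 1: opening $7,971.66; interest $95.24 → $8,066.90; payment $806.69; balance $7,260.21
Week 2: opening $7,260.21; interest $95.24 → $7,355.45; payment $817.27; balance $6,538.18
Week 3: opening $6,538.18; interest $95.24 → $6,633.42; payment $829.18; balance $5,804.24
Week 4: opening $5,804.24; interest $95.24 → $5,899.48; payment $842.78; balance $5,056.70
Week 5: opening $5,056.70; interest $95.24 → $5,151.94; payment $858.66; balance $4,293.28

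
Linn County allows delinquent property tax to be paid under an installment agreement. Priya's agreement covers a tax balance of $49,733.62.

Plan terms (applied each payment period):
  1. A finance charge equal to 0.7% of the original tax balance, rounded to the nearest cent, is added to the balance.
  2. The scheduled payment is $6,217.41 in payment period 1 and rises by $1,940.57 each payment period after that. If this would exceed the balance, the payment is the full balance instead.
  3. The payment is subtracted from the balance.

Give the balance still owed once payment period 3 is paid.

Payment period 1: opening $49,733.62; interest $348.14 → $50,081.76; payment $6,217.41; balance $43,864.35
Payment period 2: opening $43,864.35; interest $348.14 → $44,212.49; payment $8,157.98; balance $36,054.51
Payment period 3: opening $36,054.51; interest $348.14 → $36,402.65; payment $10,098.55; balance $26,304.10

$26,304.10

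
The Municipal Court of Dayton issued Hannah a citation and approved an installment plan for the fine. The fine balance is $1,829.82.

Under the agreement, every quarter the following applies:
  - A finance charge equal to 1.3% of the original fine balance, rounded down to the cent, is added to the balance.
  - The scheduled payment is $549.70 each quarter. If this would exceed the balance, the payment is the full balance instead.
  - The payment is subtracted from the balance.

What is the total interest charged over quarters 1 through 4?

$95.12

Quarter 1: $1,829.82 +$23.78 interest = $1,853.60; pay $549.70 → $1,303.90
Quarter 2: $1,303.90 +$23.78 interest = $1,327.68; pay $549.70 → $777.98
Quarter 3: $777.98 +$23.78 interest = $801.76; pay $549.70 → $252.06
Quarter 4: $252.06 +$23.78 interest = $275.84; pay $275.84 → $0.00
Total interest: $23.78 + $23.78 + $23.78 + $23.78 = $95.12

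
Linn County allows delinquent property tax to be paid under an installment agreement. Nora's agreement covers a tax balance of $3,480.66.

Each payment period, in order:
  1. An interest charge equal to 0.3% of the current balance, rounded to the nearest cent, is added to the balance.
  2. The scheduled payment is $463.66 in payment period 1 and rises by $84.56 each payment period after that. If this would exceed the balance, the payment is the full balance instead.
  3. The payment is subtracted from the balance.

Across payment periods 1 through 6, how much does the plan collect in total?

Payment period 1: opening $3,480.66; interest $10.44 → $3,491.10; payment $463.66; balance $3,027.44
Payment period 2: opening $3,027.44; interest $9.08 → $3,036.52; payment $548.22; balance $2,488.30
Payment period 3: opening $2,488.30; interest $7.46 → $2,495.76; payment $632.78; balance $1,862.98
Payment period 4: opening $1,862.98; interest $5.59 → $1,868.57; payment $717.34; balance $1,151.23
Payment period 5: opening $1,151.23; interest $3.45 → $1,154.68; payment $801.90; balance $352.78
Payment period 6: opening $352.78; interest $1.06 → $353.84; payment $353.84; balance $0.00
Total paid: $3,517.74

$3,517.74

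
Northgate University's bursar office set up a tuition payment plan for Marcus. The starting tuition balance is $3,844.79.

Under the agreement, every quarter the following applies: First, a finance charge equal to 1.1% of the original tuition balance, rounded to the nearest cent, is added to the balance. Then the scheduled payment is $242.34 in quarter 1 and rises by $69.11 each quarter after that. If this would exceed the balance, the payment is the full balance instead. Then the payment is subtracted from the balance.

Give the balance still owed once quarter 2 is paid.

Quarter 1: opening $3,844.79; interest $42.29 → $3,887.08; payment $242.34; balance $3,644.74
Quarter 2: opening $3,644.74; interest $42.29 → $3,687.03; payment $311.45; balance $3,375.58

$3,375.58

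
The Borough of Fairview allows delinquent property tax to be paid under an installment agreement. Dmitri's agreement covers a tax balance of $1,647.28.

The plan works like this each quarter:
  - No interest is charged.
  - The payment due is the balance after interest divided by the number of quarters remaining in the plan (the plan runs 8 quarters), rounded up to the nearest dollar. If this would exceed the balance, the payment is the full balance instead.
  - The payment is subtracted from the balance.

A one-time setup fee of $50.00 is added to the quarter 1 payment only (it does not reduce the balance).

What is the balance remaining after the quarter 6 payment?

$411.28

# | Opening | Payment | Fee | End bal
1 | $1,647.28 | $206.00 | $50.00 | $1,441.28
2 | $1,441.28 | $206.00 | — | $1,235.28
3 | $1,235.28 | $206.00 | — | $1,029.28
4 | $1,029.28 | $206.00 | — | $823.28
5 | $823.28 | $206.00 | — | $617.28
6 | $617.28 | $206.00 | — | $411.28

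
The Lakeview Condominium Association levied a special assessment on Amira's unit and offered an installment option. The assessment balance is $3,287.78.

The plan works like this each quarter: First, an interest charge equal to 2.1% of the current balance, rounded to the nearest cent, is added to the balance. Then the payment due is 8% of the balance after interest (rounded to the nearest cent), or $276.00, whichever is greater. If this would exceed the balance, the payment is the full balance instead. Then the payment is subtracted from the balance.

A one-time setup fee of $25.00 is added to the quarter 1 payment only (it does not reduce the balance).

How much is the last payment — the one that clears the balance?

$235.68

Quarter 1: $3,287.78 +$69.04 interest = $3,356.82; pay $276.00 (+ $25.00 fee) → $3,080.82
Quarter 2: $3,080.82 +$64.70 interest = $3,145.52; pay $276.00 → $2,869.52
Quarter 3: $2,869.52 +$60.26 interest = $2,929.78; pay $276.00 → $2,653.78
Quarter 4: $2,653.78 +$55.73 interest = $2,709.51; pay $276.00 → $2,433.51
Quarter 5: $2,433.51 +$51.10 interest = $2,484.61; pay $276.00 → $2,208.61
Quarter 6: $2,208.61 +$46.38 interest = $2,254.99; pay $276.00 → $1,978.99
Quarter 7: $1,978.99 +$41.56 interest = $2,020.55; pay $276.00 → $1,744.55
Quarter 8: $1,744.55 +$36.64 interest = $1,781.19; pay $276.00 → $1,505.19
Quarter 9: $1,505.19 +$31.61 interest = $1,536.80; pay $276.00 → $1,260.80
Quarter 10: $1,260.80 +$26.48 interest = $1,287.28; pay $276.00 → $1,011.28
Quarter 11: $1,011.28 +$21.24 interest = $1,032.52; pay $276.00 → $756.52
Quarter 12: $756.52 +$15.89 interest = $772.41; pay $276.00 → $496.41
Quarter 13: $496.41 +$10.42 interest = $506.83; pay $276.00 → $230.83
Quarter 14: $230.83 +$4.85 interest = $235.68; pay $235.68 → $0.00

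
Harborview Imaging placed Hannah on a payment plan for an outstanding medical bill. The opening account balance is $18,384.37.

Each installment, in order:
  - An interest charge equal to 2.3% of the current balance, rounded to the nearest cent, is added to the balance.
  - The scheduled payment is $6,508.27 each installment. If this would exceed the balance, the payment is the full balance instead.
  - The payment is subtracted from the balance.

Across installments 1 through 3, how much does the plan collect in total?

# | Opening | Interest | Payment | End bal
1 | $18,384.37 | $422.84 | $6,508.27 | $12,298.94
2 | $12,298.94 | $282.88 | $6,508.27 | $6,073.55
3 | $6,073.55 | $139.69 | $6,213.24 | $0.00
Total paid: $19,229.78

$19,229.78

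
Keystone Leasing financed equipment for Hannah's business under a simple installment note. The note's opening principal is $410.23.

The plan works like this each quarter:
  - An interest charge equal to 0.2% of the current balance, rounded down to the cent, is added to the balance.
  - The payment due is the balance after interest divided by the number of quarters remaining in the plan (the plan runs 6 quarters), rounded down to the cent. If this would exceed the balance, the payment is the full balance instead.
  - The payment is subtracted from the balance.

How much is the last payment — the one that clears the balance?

# | Opening | Interest | Payment | End bal
1 | $410.23 | $0.82 | $68.50 | $342.55
2 | $342.55 | $0.68 | $68.64 | $274.59
3 | $274.59 | $0.54 | $68.78 | $206.35
4 | $206.35 | $0.41 | $68.92 | $137.84
5 | $137.84 | $0.27 | $69.05 | $69.06
6 | $69.06 | $0.13 | $69.19 | $0.00

$69.19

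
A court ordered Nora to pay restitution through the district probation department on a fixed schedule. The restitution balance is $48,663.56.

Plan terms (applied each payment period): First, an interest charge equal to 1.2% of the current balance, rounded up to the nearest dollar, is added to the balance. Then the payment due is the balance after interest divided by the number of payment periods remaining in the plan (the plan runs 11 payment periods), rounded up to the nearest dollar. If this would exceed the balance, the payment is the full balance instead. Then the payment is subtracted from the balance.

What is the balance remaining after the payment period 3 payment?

Payment period 1: $48,663.56 +$584.00 interest = $49,247.56; pay $4,478.00 → $44,769.56
Payment period 2: $44,769.56 +$538.00 interest = $45,307.56; pay $4,531.00 → $40,776.56
Payment period 3: $40,776.56 +$490.00 interest = $41,266.56; pay $4,586.00 → $36,680.56

$36,680.56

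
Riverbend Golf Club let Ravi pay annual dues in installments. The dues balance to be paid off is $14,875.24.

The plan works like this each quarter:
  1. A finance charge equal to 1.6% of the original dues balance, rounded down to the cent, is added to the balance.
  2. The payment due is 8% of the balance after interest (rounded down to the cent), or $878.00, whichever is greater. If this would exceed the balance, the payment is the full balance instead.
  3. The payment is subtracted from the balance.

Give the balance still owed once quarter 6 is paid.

$10,097.11

Quarter 1: $14,875.24 +$238.00 interest = $15,113.24; pay $1,209.05 → $13,904.19
Quarter 2: $13,904.19 +$238.00 interest = $14,142.19; pay $1,131.37 → $13,010.82
Quarter 3: $13,010.82 +$238.00 interest = $13,248.82; pay $1,059.90 → $12,188.92
Quarter 4: $12,188.92 +$238.00 interest = $12,426.92; pay $994.15 → $11,432.77
Quarter 5: $11,432.77 +$238.00 interest = $11,670.77; pay $933.66 → $10,737.11
Quarter 6: $10,737.11 +$238.00 interest = $10,975.11; pay $878.00 → $10,097.11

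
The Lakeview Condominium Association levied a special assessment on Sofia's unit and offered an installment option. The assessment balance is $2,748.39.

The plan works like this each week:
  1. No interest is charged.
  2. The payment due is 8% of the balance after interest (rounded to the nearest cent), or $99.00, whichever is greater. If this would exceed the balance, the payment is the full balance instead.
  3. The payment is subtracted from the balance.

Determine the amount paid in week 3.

$186.10

Week 1: $2,748.39 − $219.87 → $2,528.52
Week 2: $2,528.52 − $202.28 → $2,326.24
Week 3: $2,326.24 − $186.10 → $2,140.14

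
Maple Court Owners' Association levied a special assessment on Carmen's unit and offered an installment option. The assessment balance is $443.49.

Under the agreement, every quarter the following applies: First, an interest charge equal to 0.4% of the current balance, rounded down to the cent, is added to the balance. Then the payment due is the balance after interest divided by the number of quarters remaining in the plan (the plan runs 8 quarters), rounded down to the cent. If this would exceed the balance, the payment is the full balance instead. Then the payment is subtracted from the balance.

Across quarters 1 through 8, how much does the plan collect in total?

$451.51

Quarter 1: $443.49 +$1.77 interest = $445.26; pay $55.65 → $389.61
Quarter 2: $389.61 +$1.55 interest = $391.16; pay $55.88 → $335.28
Quarter 3: $335.28 +$1.34 interest = $336.62; pay $56.10 → $280.52
Quarter 4: $280.52 +$1.12 interest = $281.64; pay $56.32 → $225.32
Quarter 5: $225.32 +$0.90 interest = $226.22; pay $56.55 → $169.67
Quarter 6: $169.67 +$0.67 interest = $170.34; pay $56.78 → $113.56
Quarter 7: $113.56 +$0.45 interest = $114.01; pay $57.00 → $57.01
Quarter 8: $57.01 +$0.22 interest = $57.23; pay $57.23 → $0.00
Total paid: $451.51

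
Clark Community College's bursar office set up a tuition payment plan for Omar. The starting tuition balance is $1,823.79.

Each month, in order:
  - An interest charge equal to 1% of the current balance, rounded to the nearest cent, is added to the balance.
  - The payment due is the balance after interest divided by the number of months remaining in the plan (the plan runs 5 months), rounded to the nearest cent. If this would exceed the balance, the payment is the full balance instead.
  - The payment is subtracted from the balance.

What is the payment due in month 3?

$375.81

Month 1: $1,823.79 +$18.24 interest = $1,842.03; pay $368.41 → $1,473.62
Month 2: $1,473.62 +$14.74 interest = $1,488.36; pay $372.09 → $1,116.27
Month 3: $1,116.27 +$11.16 interest = $1,127.43; pay $375.81 → $751.62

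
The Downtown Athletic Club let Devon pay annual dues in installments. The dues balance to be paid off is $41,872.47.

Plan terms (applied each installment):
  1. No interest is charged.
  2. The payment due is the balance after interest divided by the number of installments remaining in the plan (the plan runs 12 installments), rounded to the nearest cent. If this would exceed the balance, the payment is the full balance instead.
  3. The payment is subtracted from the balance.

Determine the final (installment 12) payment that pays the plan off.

$3,489.37

# | Opening | Payment | End bal
1 | $41,872.47 | $3,489.37 | $38,383.10
2 | $38,383.10 | $3,489.37 | $34,893.73
3 | $34,893.73 | $3,489.37 | $31,404.36
4 | $31,404.36 | $3,489.37 | $27,914.99
5 | $27,914.99 | $3,489.37 | $24,425.62
6 | $24,425.62 | $3,489.37 | $20,936.25
7 | $20,936.25 | $3,489.38 | $17,446.87
8 | $17,446.87 | $3,489.37 | $13,957.50
9 | $13,957.50 | $3,489.38 | $10,468.12
10 | $10,468.12 | $3,489.37 | $6,978.75
11 | $6,978.75 | $3,489.38 | $3,489.37
12 | $3,489.37 | $3,489.37 | $0.00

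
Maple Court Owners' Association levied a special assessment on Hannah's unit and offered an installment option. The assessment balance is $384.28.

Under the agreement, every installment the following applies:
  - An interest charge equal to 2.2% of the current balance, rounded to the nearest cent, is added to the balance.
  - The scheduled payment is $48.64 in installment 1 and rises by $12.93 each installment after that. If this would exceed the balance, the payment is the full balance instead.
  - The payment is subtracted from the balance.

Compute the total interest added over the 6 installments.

# | Opening | Interest | Payment | End bal
1 | $384.28 | $8.45 | $48.64 | $344.09
2 | $344.09 | $7.57 | $61.57 | $290.09
3 | $290.09 | $6.38 | $74.50 | $221.97
4 | $221.97 | $4.88 | $87.43 | $139.42
5 | $139.42 | $3.07 | $100.36 | $42.13
6 | $42.13 | $0.93 | $43.06 | $0.00
Total interest: $8.45 + $7.57 + $6.38 + $4.88 + $3.07 + $0.93 = $31.28

$31.28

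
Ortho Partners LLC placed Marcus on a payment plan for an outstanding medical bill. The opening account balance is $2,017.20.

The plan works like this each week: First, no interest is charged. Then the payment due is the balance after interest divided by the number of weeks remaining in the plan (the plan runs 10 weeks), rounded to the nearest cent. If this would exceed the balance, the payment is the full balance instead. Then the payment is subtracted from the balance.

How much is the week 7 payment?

$201.72

Week 1: opening $2,017.20; payment $201.72; balance $1,815.48
Week 2: opening $1,815.48; payment $201.72; balance $1,613.76
Week 3: opening $1,613.76; payment $201.72; balance $1,412.04
Week 4: opening $1,412.04; payment $201.72; balance $1,210.32
Week 5: opening $1,210.32; payment $201.72; balance $1,008.60
Week 6: opening $1,008.60; payment $201.72; balance $806.88
Week 7: opening $806.88; payment $201.72; balance $605.16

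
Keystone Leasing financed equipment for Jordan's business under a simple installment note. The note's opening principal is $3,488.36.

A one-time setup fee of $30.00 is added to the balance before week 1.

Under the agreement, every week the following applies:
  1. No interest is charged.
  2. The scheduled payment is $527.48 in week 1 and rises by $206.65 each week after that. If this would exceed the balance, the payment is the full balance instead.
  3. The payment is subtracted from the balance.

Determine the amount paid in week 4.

$1,147.43

# | Opening | Payment | End bal
1 | $3,518.36 | $527.48 | $2,990.88
2 | $2,990.88 | $734.13 | $2,256.75
3 | $2,256.75 | $940.78 | $1,315.97
4 | $1,315.97 | $1,147.43 | $168.54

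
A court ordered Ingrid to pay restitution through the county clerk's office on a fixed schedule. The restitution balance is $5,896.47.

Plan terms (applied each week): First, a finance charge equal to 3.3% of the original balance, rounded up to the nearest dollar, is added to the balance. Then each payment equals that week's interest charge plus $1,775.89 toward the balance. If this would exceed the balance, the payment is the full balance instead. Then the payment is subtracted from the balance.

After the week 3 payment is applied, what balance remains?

Week 1: opening $5,896.47; interest $195.00 → $6,091.47; payment $1,970.89; balance $4,120.58
Week 2: opening $4,120.58; interest $195.00 → $4,315.58; payment $1,970.89; balance $2,344.69
Week 3: opening $2,344.69; interest $195.00 → $2,539.69; payment $1,970.89; balance $568.80

$568.80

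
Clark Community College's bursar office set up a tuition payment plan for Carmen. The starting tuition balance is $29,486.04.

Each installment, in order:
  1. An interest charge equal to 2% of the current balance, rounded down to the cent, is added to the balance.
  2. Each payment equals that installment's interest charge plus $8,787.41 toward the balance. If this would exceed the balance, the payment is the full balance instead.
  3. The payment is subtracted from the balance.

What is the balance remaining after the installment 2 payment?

$11,911.22

Installment 1: $29,486.04 +$589.72 interest = $30,075.76; pay $9,377.13 → $20,698.63
Installment 2: $20,698.63 +$413.97 interest = $21,112.60; pay $9,201.38 → $11,911.22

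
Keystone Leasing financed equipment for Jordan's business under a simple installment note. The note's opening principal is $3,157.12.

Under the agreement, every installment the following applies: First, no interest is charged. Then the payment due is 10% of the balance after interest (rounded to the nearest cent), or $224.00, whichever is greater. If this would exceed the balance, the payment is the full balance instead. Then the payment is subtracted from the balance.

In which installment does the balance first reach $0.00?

14

Installment 1: opening $3,157.12; payment $315.71; balance $2,841.41
Installment 2: opening $2,841.41; payment $284.14; balance $2,557.27
Installment 3: opening $2,557.27; payment $255.73; balance $2,301.54
Installment 4: opening $2,301.54; payment $230.15; balance $2,071.39
Installment 5: opening $2,071.39; payment $224.00; balance $1,847.39
Installment 6: opening $1,847.39; payment $224.00; balance $1,623.39
Installment 7: opening $1,623.39; payment $224.00; balance $1,399.39
Installment 8: opening $1,399.39; payment $224.00; balance $1,175.39
Installment 9: opening $1,175.39; payment $224.00; balance $951.39
Installment 10: opening $951.39; payment $224.00; balance $727.39
Installment 11: opening $727.39; payment $224.00; balance $503.39
Installment 12: opening $503.39; payment $224.00; balance $279.39
Installment 13: opening $279.39; payment $224.00; balance $55.39
Installment 14: opening $55.39; payment $55.39; balance $0.00
Balance reaches $0.00 in installment 14.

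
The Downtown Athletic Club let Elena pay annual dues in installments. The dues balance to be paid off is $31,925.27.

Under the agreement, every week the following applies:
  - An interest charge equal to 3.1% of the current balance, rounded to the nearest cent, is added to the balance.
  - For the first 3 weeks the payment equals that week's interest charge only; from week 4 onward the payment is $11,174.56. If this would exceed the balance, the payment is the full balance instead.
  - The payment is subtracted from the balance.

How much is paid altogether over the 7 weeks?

# | Opening | Interest | Payment | End bal
1 | $31,925.27 | $989.68 | $989.68 | $31,925.27
2 | $31,925.27 | $989.68 | $989.68 | $31,925.27
3 | $31,925.27 | $989.68 | $989.68 | $31,925.27
4 | $31,925.27 | $989.68 | $11,174.56 | $21,740.39
5 | $21,740.39 | $673.95 | $11,174.56 | $11,239.78
6 | $11,239.78 | $348.43 | $11,174.56 | $413.65
7 | $413.65 | $12.82 | $426.47 | $0.00
Total paid: $36,919.19

$36,919.19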